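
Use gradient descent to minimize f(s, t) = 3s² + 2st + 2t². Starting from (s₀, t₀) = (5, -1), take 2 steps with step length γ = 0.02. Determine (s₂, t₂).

(3.952, -1.208)

∇f = (6s + 2t, 2s + 4t)
Step 1: at (5, -1), ∇f = (28, 6) → (5, -1) − 0.02·(28, 6) = (4.44, -1.12)
Step 2: at (4.44, -1.12), ∇f = (24.4, 4.4) → (4.44, -1.12) − 0.02·(24.4, 4.4) = (3.952, -1.208)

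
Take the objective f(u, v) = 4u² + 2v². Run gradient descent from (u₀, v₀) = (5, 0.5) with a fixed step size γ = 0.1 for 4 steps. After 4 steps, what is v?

0.0648

∇f = (8u, 4v)
Step 1: at (5, 0.5), ∇f = (40, 2) → (5, 0.5) − 0.1·(40, 2) = (1, 0.3)
Step 2: at (1, 0.3), ∇f = (8, 1.2) → (1, 0.3) − 0.1·(8, 1.2) = (0.2, 0.18)
Step 3: at (0.2, 0.18), ∇f = (1.6, 0.72) → (0.2, 0.18) − 0.1·(1.6, 0.72) = (0.04, 0.108)
Step 4: at (0.04, 0.108), ∇f = (0.32, 0.432) → (0.04, 0.108) − 0.1·(0.32, 0.432) = (0.008, 0.0648)
v = 0.0648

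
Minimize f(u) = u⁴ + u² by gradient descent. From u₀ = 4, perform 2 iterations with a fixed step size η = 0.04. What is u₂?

39.13286656

f′(u) = 4u³ + 2u
u₁ = 4 − 0.04·264 = -6.56
u₂ = -6.56 − 0.04·(-1142.321664) = 39.13286656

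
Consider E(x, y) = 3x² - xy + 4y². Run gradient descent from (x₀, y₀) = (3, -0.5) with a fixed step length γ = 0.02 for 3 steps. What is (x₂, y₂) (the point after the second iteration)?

(2.3072, -0.2498)

∇E = (6x - y, -x + 8y)
Step 1: at (3, -0.5), ∇E = (18.5, -7) → (3, -0.5) − 0.02·(18.5, -7) = (2.63, -0.36)
Step 2: at (2.63, -0.36), ∇E = (16.14, -5.51) → (2.63, -0.36) − 0.02·(16.14, -5.51) = (2.3072, -0.2498)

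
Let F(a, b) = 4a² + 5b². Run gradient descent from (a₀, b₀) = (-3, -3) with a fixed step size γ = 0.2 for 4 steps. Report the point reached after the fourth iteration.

(-0.3888, -3)

∇F = (8a, 10b)
(a₁, b₁) = (-3, -3) − 0.2·(-24, -30) = (1.8, 3)
(a₂, b₂) = (1.8, 3) − 0.2·(14.4, 30) = (-1.08, -3)
(a₃, b₃) = (-1.08, -3) − 0.2·(-8.64, -30) = (0.648, 3)
(a₄, b₄) = (0.648, 3) − 0.2·(5.184, 30) = (-0.3888, -3)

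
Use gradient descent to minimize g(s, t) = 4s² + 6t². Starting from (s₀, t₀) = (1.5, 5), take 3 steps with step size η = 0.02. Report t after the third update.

2.19488

∇g = (8s, 12t)
(s₁, t₁) = (1.5, 5) − 0.02·(12, 60) = (1.26, 3.8)
(s₂, t₂) = (1.26, 3.8) − 0.02·(10.08, 45.6) = (1.0584, 2.888)
(s₃, t₃) = (1.0584, 2.888) − 0.02·(8.4672, 34.656) = (0.889056, 2.19488)
t = 2.19488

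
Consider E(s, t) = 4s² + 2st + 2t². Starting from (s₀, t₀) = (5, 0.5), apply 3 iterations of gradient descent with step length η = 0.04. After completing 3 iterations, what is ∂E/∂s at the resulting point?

∇E = (8s + 2t, 2s + 4t)
Step 1: at (5, 0.5), ∇E = (41, 12) → (5, 0.5) − 0.04·(41, 12) = (3.36, 0.02)
Step 2: at (3.36, 0.02), ∇E = (26.92, 6.8) → (3.36, 0.02) − 0.04·(26.92, 6.8) = (2.2832, -0.252)
Step 3: at (2.2832, -0.252), ∇E = (17.7616, 3.5584) → (2.2832, -0.252) − 0.04·(17.7616, 3.5584) = (1.572736, -0.394336)
∂E/∂s at (1.572736, -0.394336) = 11.793216

11.793216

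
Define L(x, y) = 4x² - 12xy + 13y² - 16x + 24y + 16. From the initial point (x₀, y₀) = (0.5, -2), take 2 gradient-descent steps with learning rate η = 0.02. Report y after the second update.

∇L = (8x - 12y - 16, -12x + 26y + 24)
(x₁, y₁) = (0.5, -2) − 0.02·(12, -34) = (0.26, -1.32)
(x₂, y₂) = (0.26, -1.32) − 0.02·(1.92, -13.44) = (0.2216, -1.0512)
y = -1.0512

-1.0512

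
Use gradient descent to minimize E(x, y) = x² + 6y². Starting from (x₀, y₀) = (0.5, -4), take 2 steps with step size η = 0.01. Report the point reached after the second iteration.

(0.4802, -3.0976)

∇E = (2x, 12y)
Step 1: at (0.5, -4), ∇E = (1, -48) → (0.5, -4) − 0.01·(1, -48) = (0.49, -3.52)
Step 2: at (0.49, -3.52), ∇E = (0.98, -42.24) → (0.49, -3.52) − 0.01·(0.98, -42.24) = (0.4802, -3.0976)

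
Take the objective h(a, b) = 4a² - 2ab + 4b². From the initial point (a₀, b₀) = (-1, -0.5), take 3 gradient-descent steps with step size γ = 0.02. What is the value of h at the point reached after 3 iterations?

1.731203792896

∇h = (8a - 2b, -2a + 8b)
(a₁, b₁) = (-1, -0.5) − 0.02·(-7, -2) = (-0.86, -0.46)
(a₂, b₂) = (-0.86, -0.46) − 0.02·(-5.96, -1.96) = (-0.7408, -0.4208)
(a₃, b₃) = (-0.7408, -0.4208) − 0.02·(-5.0848, -1.8848) = (-0.639104, -0.383104)
h(-0.639104, -0.383104) = 1.731203792896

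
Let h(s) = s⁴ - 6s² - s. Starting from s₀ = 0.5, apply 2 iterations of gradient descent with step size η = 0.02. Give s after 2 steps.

0.78119624

h′(s) = 4s³ - 12s - 1
s₁ = 0.5 − 0.02·(-6.5) = 0.63
s₂ = 0.63 − 0.02·(-7.559812) = 0.78119624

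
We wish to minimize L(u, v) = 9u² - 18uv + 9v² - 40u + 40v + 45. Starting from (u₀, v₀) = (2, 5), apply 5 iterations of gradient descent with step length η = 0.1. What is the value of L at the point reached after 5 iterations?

∇L = (18u - 18v - 40, -18u + 18v + 40)
(u₁, v₁) = (2, 5) − 0.1·(-94, 94) = (11.4, -4.4)
(u₂, v₂) = (11.4, -4.4) − 0.1·(244.4, -244.4) = (-13.04, 20.04)
(u₃, v₃) = (-13.04, 20.04) − 0.1·(-635.44, 635.44) = (50.504, -43.504)
(u₄, v₄) = (50.504, -43.504) − 0.1·(1652.144, -1652.144) = (-114.7104, 121.7104)
(u₅, v₅) = (-114.7104, 121.7104) − 0.1·(-4295.5744, 4295.5744) = (314.84704, -307.84704)
L(314.84704, -307.84704) = 3464868.4922034176

3464868.4922034176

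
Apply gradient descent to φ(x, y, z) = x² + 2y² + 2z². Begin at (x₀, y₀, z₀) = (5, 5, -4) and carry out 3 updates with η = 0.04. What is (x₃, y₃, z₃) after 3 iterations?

∇φ = (2x, 4y, 4z)
(x₁, y₁, z₁) = (5, 5, -4) − 0.04·(10, 20, -16) = (4.6, 4.2, -3.36)
(x₂, y₂, z₂) = (4.6, 4.2, -3.36) − 0.04·(9.2, 16.8, -13.44) = (4.232, 3.528, -2.8224)
(x₃, y₃, z₃) = (4.232, 3.528, -2.8224) − 0.04·(8.464, 14.112, -11.2896) = (3.89344, 2.96352, -2.370816)

(3.89344, 2.96352, -2.370816)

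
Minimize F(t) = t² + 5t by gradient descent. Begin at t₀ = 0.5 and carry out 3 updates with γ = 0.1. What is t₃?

F′(t) = 2t + 5
t₁ = 0.5 − 0.1·6 = -0.1
t₂ = -0.1 − 0.1·4.8 = -0.58
t₃ = -0.58 − 0.1·3.84 = -0.964

-0.964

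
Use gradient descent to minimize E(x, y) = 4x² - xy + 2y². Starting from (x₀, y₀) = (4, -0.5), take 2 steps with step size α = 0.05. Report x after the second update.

∇E = (8x - y, -x + 4y)
Step 1: at (4, -0.5), ∇E = (32.5, -6) → (4, -0.5) − 0.05·(32.5, -6) = (2.375, -0.2)
Step 2: at (2.375, -0.2), ∇E = (19.2, -3.175) → (2.375, -0.2) − 0.05·(19.2, -3.175) = (1.415, -0.04125)
x = 1.415

1.415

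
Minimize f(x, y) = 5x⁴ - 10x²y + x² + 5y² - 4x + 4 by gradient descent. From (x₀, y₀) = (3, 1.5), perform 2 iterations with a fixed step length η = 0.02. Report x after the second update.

75.1731456

∇f = (20x³ - 20xy + 2x - 4, -10x² + 10y)
Step 1: at (3, 1.5), ∇f = (452, -75) → (3, 1.5) − 0.02·(452, -75) = (-6.04, 3)
Step 2: at (-6.04, 3), ∇f = (-4060.65728, -334.816) → (-6.04, 3) − 0.02·(-4060.65728, -334.816) = (75.1731456, 9.69632)
x = 75.1731456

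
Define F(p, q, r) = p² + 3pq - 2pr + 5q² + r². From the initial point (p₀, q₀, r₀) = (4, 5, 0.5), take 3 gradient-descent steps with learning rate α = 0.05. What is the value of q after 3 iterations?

∇F = (2p + 3q - 2r, 3p + 10q, -2p + 2r)
Step 1: at (4, 5, 0.5), ∇F = (22, 62, -7) → (4, 5, 0.5) − 0.05·(22, 62, -7) = (2.9, 1.9, 0.85)
Step 2: at (2.9, 1.9, 0.85), ∇F = (9.8, 27.7, -4.1) → (2.9, 1.9, 0.85) − 0.05·(9.8, 27.7, -4.1) = (2.41, 0.515, 1.055)
Step 3: at (2.41, 0.515, 1.055), ∇F = (4.255, 12.38, -2.71) → (2.41, 0.515, 1.055) − 0.05·(4.255, 12.38, -2.71) = (2.19725, -0.104, 1.1905)
q = -0.104

-0.104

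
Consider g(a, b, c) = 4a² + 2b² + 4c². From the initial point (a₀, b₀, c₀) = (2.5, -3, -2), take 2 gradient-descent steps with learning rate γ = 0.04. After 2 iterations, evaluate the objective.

17.72804864

∇g = (8a, 4b, 8c)
(a₁, b₁, c₁) = (2.5, -3, -2) − 0.04·(20, -12, -16) = (1.7, -2.52, -1.36)
(a₂, b₂, c₂) = (1.7, -2.52, -1.36) − 0.04·(13.6, -10.08, -10.88) = (1.156, -2.1168, -0.9248)
g(1.156, -2.1168, -0.9248) = 17.72804864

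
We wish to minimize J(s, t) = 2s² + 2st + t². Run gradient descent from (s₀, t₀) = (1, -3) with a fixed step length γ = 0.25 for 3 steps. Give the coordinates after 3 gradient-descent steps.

∇J = (4s + 2t, 2s + 2t)
(s₁, t₁) = (1, -3) − 0.25·(-2, -4) = (1.5, -2)
(s₂, t₂) = (1.5, -2) − 0.25·(2, -1) = (1, -1.75)
(s₃, t₃) = (1, -1.75) − 0.25·(0.5, -1.5) = (0.875, -1.375)

(0.875, -1.375)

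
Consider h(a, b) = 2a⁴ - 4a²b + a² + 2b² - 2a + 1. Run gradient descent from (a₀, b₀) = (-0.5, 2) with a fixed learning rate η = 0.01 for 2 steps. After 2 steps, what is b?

∇h = (8a³ - 8ab + 2a - 2, -4a² + 4b)
(a₁, b₁) = (-0.5, 2) − 0.01·(4, 7) = (-0.54, 1.93)
(a₂, b₂) = (-0.54, 1.93) − 0.01·(3.997888, 6.5536) = (-0.57997888, 1.864464)
b = 1.864464

1.864464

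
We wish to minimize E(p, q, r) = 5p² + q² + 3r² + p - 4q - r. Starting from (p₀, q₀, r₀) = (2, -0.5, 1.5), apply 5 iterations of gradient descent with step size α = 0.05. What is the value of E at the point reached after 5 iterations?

-1.78190641345

∇E = (10p + 1, 2q - 4, 6r - 1)
(p₁, q₁, r₁) = (2, -0.5, 1.5) − 0.05·(21, -5, 8) = (0.95, -0.25, 1.1)
(p₂, q₂, r₂) = (0.95, -0.25, 1.1) − 0.05·(10.5, -4.5, 5.6) = (0.425, -0.025, 0.82)
(p₃, q₃, r₃) = (0.425, -0.025, 0.82) − 0.05·(5.25, -4.05, 3.92) = (0.1625, 0.1775, 0.624)
(p₄, q₄, r₄) = (0.1625, 0.1775, 0.624) − 0.05·(2.625, -3.645, 2.744) = (0.03125, 0.35975, 0.4868)
(p₅, q₅, r₅) = (0.03125, 0.35975, 0.4868) − 0.05·(1.3125, -3.2805, 1.9208) = (-0.034375, 0.523775, 0.39076)
E(-0.034375, 0.523775, 0.39076) = -1.78190641345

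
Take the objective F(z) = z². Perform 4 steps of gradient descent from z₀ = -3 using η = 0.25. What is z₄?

-0.1875

F′(z) = 2z
Step 1: F′(-3) = -6; z₁ = -3 − 0.25·(-6) = -1.5
Step 2: F′(-1.5) = -3; z₂ = -1.5 − 0.25·(-3) = -0.75
Step 3: F′(-0.75) = -1.5; z₃ = -0.75 − 0.25·(-1.5) = -0.375
Step 4: F′(-0.375) = -0.75; z₄ = -0.375 − 0.25·(-0.75) = -0.1875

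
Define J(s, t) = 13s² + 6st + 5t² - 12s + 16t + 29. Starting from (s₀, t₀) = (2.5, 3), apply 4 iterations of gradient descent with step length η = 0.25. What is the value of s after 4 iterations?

∇J = (26s + 6t - 12, 6s + 10t + 16)
(s₁, t₁) = (2.5, 3) − 0.25·(71, 61) = (-15.25, -12.25)
(s₂, t₂) = (-15.25, -12.25) − 0.25·(-482, -198) = (105.25, 37.25)
(s₃, t₃) = (105.25, 37.25) − 0.25·(2948, 1020) = (-631.75, -217.75)
(s₄, t₄) = (-631.75, -217.75) − 0.25·(-17744, -5952) = (3804.25, 1270.25)
s = 3804.25

3804.25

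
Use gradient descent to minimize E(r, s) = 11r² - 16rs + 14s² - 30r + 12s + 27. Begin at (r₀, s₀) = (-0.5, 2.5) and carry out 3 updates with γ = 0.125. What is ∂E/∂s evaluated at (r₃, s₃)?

-6701.625

∇E = (22r - 16s - 30, -16r + 28s + 12)
Step 1: at (-0.5, 2.5), ∇E = (-81, 90) → (-0.5, 2.5) − 0.125·(-81, 90) = (9.625, -8.75)
Step 2: at (9.625, -8.75), ∇E = (321.75, -387) → (9.625, -8.75) − 0.125·(321.75, -387) = (-30.59375, 39.625)
Step 3: at (-30.59375, 39.625), ∇E = (-1337.0625, 1611) → (-30.59375, 39.625) − 0.125·(-1337.0625, 1611) = (136.5390625, -161.75)
∂E/∂s at (136.5390625, -161.75) = -6701.625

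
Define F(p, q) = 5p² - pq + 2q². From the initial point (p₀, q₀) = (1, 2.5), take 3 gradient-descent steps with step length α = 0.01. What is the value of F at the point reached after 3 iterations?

11.39755266438225

∇F = (10p - q, -p + 4q)
Step 1: at (1, 2.5), ∇F = (7.5, 9) → (1, 2.5) − 0.01·(7.5, 9) = (0.925, 2.41)
Step 2: at (0.925, 2.41), ∇F = (6.84, 8.715) → (0.925, 2.41) − 0.01·(6.84, 8.715) = (0.8566, 2.32285)
Step 3: at (0.8566, 2.32285), ∇F = (6.24315, 8.4348) → (0.8566, 2.32285) − 0.01·(6.24315, 8.4348) = (0.7941685, 2.238502)
F(0.7941685, 2.238502) = 11.39755266438225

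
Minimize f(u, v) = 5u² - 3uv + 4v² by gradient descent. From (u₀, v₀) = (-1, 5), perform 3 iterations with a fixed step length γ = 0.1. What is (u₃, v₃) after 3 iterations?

∇f = (10u - 3v, -3u + 8v)
Step 1: at (-1, 5), ∇f = (-25, 43) → (-1, 5) − 0.1·(-25, 43) = (1.5, 0.7)
Step 2: at (1.5, 0.7), ∇f = (12.9, 1.1) → (1.5, 0.7) − 0.1·(12.9, 1.1) = (0.21, 0.59)
Step 3: at (0.21, 0.59), ∇f = (0.33, 4.09) → (0.21, 0.59) − 0.1·(0.33, 4.09) = (0.177, 0.181)

(0.177, 0.181)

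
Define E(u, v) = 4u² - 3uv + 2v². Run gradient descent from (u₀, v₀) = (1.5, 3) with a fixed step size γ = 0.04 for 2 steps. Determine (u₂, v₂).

(1.2624, 2.4336)

∇E = (8u - 3v, -3u + 4v)
(u₁, v₁) = (1.5, 3) − 0.04·(3, 7.5) = (1.38, 2.7)
(u₂, v₂) = (1.38, 2.7) − 0.04·(2.94, 6.66) = (1.2624, 2.4336)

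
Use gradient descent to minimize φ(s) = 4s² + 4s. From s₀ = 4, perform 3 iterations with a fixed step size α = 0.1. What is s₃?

φ′(s) = 8s + 4
s₁ = 4 − 0.1·36 = 0.4
s₂ = 0.4 − 0.1·7.2 = -0.32
s₃ = -0.32 − 0.1·1.44 = -0.464

-0.464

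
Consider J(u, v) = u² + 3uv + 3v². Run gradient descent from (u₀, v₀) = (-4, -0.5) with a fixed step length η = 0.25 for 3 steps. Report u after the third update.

∇J = (2u + 3v, 3u + 6v)
Step 1: at (-4, -0.5), ∇J = (-9.5, -15) → (-4, -0.5) − 0.25·(-9.5, -15) = (-1.625, 3.25)
Step 2: at (-1.625, 3.25), ∇J = (6.5, 14.625) → (-1.625, 3.25) − 0.25·(6.5, 14.625) = (-3.25, -0.40625)
Step 3: at (-3.25, -0.40625), ∇J = (-7.71875, -12.1875) → (-3.25, -0.40625) − 0.25·(-7.71875, -12.1875) = (-1.3203125, 2.640625)
u = -1.3203125

-1.3203125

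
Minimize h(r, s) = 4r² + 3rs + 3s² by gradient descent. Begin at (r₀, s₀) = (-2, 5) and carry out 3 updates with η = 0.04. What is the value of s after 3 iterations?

∇h = (8r + 3s, 3r + 6s)
(r₁, s₁) = (-2, 5) − 0.04·(-1, 24) = (-1.96, 4.04)
(r₂, s₂) = (-1.96, 4.04) − 0.04·(-3.56, 18.36) = (-1.8176, 3.3056)
(r₃, s₃) = (-1.8176, 3.3056) − 0.04·(-4.624, 14.3808) = (-1.63264, 2.730368)
s = 2.730368

2.730368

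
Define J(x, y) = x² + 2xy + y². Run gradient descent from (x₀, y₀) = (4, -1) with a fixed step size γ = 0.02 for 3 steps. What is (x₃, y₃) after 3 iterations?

(3.668032, -1.331968)

∇J = (2x + 2y, 2x + 2y)
(x₁, y₁) = (4, -1) − 0.02·(6, 6) = (3.88, -1.12)
(x₂, y₂) = (3.88, -1.12) − 0.02·(5.52, 5.52) = (3.7696, -1.2304)
(x₃, y₃) = (3.7696, -1.2304) − 0.02·(5.0784, 5.0784) = (3.668032, -1.331968)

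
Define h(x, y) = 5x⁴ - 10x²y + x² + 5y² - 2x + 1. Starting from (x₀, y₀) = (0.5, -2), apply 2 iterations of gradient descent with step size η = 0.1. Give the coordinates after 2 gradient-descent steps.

∇h = (20x³ - 20xy + 2x - 2, -10x² + 10y)
(x₁, y₁) = (0.5, -2) − 0.1·(21.5, -22.5) = (-1.65, 0.25)
(x₂, y₂) = (-1.65, 0.25) − 0.1·(-86.8925, -24.725) = (7.03925, 2.7225)

(7.03925, 2.7225)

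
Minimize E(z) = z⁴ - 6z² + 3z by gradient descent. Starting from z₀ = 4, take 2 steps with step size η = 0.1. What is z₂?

E′(z) = 4z³ - 12z + 3
Step 1: E′(4) = 211; z₁ = 4 − 0.1·211 = -17.1
Step 2: E′(-17.1) = -19792.644; z₂ = -17.1 − 0.1·(-19792.644) = 1962.1644

1962.1644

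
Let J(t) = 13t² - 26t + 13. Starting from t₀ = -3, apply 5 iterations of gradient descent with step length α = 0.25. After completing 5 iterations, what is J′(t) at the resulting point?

J′(t) = 26t - 26
Step 1: J′(-3) = -104; t₁ = -3 − 0.25·(-104) = 23
Step 2: J′(23) = 572; t₂ = 23 − 0.25·572 = -120
Step 3: J′(-120) = -3146; t₃ = -120 − 0.25·(-3146) = 666.5
Step 4: J′(666.5) = 17303; t₄ = 666.5 − 0.25·17303 = -3659.25
Step 5: J′(-3659.25) = -95166.5; t₅ = -3659.25 − 0.25·(-95166.5) = 20132.375
J′(t) at (20132.375) = 523415.75

523415.75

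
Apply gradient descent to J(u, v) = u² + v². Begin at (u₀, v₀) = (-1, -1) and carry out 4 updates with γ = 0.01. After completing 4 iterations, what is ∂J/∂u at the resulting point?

∇J = (2u, 2v)
(u₁, v₁) = (-1, -1) − 0.01·(-2, -2) = (-0.98, -0.98)
(u₂, v₂) = (-0.98, -0.98) − 0.01·(-1.96, -1.96) = (-0.9604, -0.9604)
(u₃, v₃) = (-0.9604, -0.9604) − 0.01·(-1.9208, -1.9208) = (-0.941192, -0.941192)
(u₄, v₄) = (-0.941192, -0.941192) − 0.01·(-1.882384, -1.882384) = (-0.92236816, -0.92236816)
∂J/∂u at (-0.92236816, -0.92236816) = -1.84473632

-1.84473632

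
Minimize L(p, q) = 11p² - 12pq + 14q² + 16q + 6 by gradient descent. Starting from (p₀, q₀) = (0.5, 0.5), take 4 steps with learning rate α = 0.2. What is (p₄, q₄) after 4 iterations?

∇L = (22p - 12q, -12p + 28q + 16)
Step 1: at (0.5, 0.5), ∇L = (5, 24) → (0.5, 0.5) − 0.2·(5, 24) = (-0.5, -4.3)
Step 2: at (-0.5, -4.3), ∇L = (40.6, -98.4) → (-0.5, -4.3) − 0.2·(40.6, -98.4) = (-8.62, 15.38)
Step 3: at (-8.62, 15.38), ∇L = (-374.2, 550.08) → (-8.62, 15.38) − 0.2·(-374.2, 550.08) = (66.22, -94.636)
Step 4: at (66.22, -94.636), ∇L = (2592.472, -3428.448) → (66.22, -94.636) − 0.2·(2592.472, -3428.448) = (-452.2744, 591.0536)

(-452.2744, 591.0536)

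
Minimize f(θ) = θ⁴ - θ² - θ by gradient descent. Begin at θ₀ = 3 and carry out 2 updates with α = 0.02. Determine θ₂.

f′(θ) = 4θ³ - 2θ - 1
Step 1: f′(3) = 101; θ₁ = 3 − 0.02·101 = 0.98
Step 2: f′(0.98) = 0.804768; θ₂ = 0.98 − 0.02·0.804768 = 0.96390464

0.96390464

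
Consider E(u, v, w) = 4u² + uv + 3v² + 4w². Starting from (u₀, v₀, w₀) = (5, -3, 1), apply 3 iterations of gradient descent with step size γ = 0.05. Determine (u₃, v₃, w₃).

(1.294625, -1.362125, 0.216)

∇E = (8u + v, u + 6v, 8w)
(u₁, v₁, w₁) = (5, -3, 1) − 0.05·(37, -13, 8) = (3.15, -2.35, 0.6)
(u₂, v₂, w₂) = (3.15, -2.35, 0.6) − 0.05·(22.85, -10.95, 4.8) = (2.0075, -1.8025, 0.36)
(u₃, v₃, w₃) = (2.0075, -1.8025, 0.36) − 0.05·(14.2575, -8.8075, 2.88) = (1.294625, -1.362125, 0.216)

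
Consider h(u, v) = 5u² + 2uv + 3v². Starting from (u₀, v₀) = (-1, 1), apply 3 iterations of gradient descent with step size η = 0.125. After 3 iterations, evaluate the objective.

∇h = (10u + 2v, 2u + 6v)
(u₁, v₁) = (-1, 1) − 0.125·(-8, 4) = (0, 0.5)
(u₂, v₂) = (0, 0.5) − 0.125·(1, 3) = (-0.125, 0.125)
(u₃, v₃) = (-0.125, 0.125) − 0.125·(-1, 0.5) = (0, 0.0625)
h(0, 0.0625) = 0.01171875

0.01171875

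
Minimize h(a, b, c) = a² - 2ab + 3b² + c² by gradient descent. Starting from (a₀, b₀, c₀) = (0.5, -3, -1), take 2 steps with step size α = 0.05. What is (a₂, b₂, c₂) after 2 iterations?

(-0.07, -1.42, -0.81)

∇h = (2a - 2b, -2a + 6b, 2c)
(a₁, b₁, c₁) = (0.5, -3, -1) − 0.05·(7, -19, -2) = (0.15, -2.05, -0.9)
(a₂, b₂, c₂) = (0.15, -2.05, -0.9) − 0.05·(4.4, -12.6, -1.8) = (-0.07, -1.42, -0.81)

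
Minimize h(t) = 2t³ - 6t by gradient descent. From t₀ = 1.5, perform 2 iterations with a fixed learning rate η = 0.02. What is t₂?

1.2513

h′(t) = 6t² - 6
t₁ = 1.5 − 0.02·7.5 = 1.35
t₂ = 1.35 − 0.02·4.935 = 1.2513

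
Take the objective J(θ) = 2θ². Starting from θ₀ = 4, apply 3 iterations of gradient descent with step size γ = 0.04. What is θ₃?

2.370816

J′(θ) = 4θ
θ₁ = 4 − 0.04·16 = 3.36
θ₂ = 3.36 − 0.04·13.44 = 2.8224
θ₃ = 2.8224 − 0.04·11.2896 = 2.370816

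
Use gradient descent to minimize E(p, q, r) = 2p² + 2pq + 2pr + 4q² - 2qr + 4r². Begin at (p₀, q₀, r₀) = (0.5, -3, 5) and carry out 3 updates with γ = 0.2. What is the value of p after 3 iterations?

∇E = (4p + 2q + 2r, 2p + 8q - 2r, 2p - 2q + 8r)
(p₁, q₁, r₁) = (0.5, -3, 5) − 0.2·(6, -33, 47) = (-0.7, 3.6, -4.4)
(p₂, q₂, r₂) = (-0.7, 3.6, -4.4) − 0.2·(-4.4, 36.2, -43.8) = (0.18, -3.64, 4.36)
(p₃, q₃, r₃) = (0.18, -3.64, 4.36) − 0.2·(2.16, -37.48, 42.52) = (-0.252, 3.856, -4.144)
p = -0.252

-0.252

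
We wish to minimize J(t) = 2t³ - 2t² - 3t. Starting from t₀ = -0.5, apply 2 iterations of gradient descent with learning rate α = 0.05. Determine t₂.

J′(t) = 6t² - 4t - 3
t₁ = -0.5 − 0.05·0.5 = -0.525
t₂ = -0.525 − 0.05·0.75375 = -0.5626875

-0.5626875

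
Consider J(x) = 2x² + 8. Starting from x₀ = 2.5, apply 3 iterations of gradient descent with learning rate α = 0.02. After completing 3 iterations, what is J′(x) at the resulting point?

7.78688

J′(x) = 4x
x₁ = 2.5 − 0.02·10 = 2.3
x₂ = 2.3 − 0.02·9.2 = 2.116
x₃ = 2.116 − 0.02·8.464 = 1.94672
J′(x) at (1.94672) = 7.78688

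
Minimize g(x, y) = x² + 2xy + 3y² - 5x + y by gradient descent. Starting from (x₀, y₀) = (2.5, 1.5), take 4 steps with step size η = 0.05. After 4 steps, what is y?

-0.3564

∇g = (2x + 2y - 5, 2x + 6y + 1)
Step 1: at (2.5, 1.5), ∇g = (3, 15) → (2.5, 1.5) − 0.05·(3, 15) = (2.35, 0.75)
Step 2: at (2.35, 0.75), ∇g = (1.2, 10.2) → (2.35, 0.75) − 0.05·(1.2, 10.2) = (2.29, 0.24)
Step 3: at (2.29, 0.24), ∇g = (0.06, 7.02) → (2.29, 0.24) − 0.05·(0.06, 7.02) = (2.287, -0.111)
Step 4: at (2.287, -0.111), ∇g = (-0.648, 4.908) → (2.287, -0.111) − 0.05·(-0.648, 4.908) = (2.3194, -0.3564)
y = -0.3564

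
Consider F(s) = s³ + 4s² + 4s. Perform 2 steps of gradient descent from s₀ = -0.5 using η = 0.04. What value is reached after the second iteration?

-0.554108

F′(s) = 3s² + 8s + 4
s₁ = -0.5 − 0.04·0.75 = -0.53
s₂ = -0.53 − 0.04·0.6027 = -0.554108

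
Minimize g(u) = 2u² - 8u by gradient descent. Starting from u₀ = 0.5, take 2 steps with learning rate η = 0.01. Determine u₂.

0.6176

g′(u) = 4u - 8
Step 1: g′(0.5) = -6; u₁ = 0.5 − 0.01·(-6) = 0.56
Step 2: g′(0.56) = -5.76; u₂ = 0.56 − 0.01·(-5.76) = 0.6176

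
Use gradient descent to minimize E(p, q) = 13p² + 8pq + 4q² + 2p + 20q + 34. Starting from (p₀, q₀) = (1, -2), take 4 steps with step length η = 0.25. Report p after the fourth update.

766.375

∇E = (26p + 8q + 2, 8p + 8q + 20)
Step 1: at (1, -2), ∇E = (12, 12) → (1, -2) − 0.25·(12, 12) = (-2, -5)
Step 2: at (-2, -5), ∇E = (-90, -36) → (-2, -5) − 0.25·(-90, -36) = (20.5, 4)
Step 3: at (20.5, 4), ∇E = (567, 216) → (20.5, 4) − 0.25·(567, 216) = (-121.25, -50)
Step 4: at (-121.25, -50), ∇E = (-3550.5, -1350) → (-121.25, -50) − 0.25·(-3550.5, -1350) = (766.375, 287.5)
p = 766.375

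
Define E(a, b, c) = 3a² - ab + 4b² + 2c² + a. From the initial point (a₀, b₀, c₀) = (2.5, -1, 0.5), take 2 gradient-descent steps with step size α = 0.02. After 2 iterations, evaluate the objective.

15.35450212

∇E = (6a - b + 1, -a + 8b, 4c)
Step 1: at (2.5, -1, 0.5), ∇E = (17, -10.5, 2) → (2.5, -1, 0.5) − 0.02·(17, -10.5, 2) = (2.16, -0.79, 0.46)
Step 2: at (2.16, -0.79, 0.46), ∇E = (14.75, -8.48, 1.84) → (2.16, -0.79, 0.46) − 0.02·(14.75, -8.48, 1.84) = (1.865, -0.6204, 0.4232)
E(1.865, -0.6204, 0.4232) = 15.35450212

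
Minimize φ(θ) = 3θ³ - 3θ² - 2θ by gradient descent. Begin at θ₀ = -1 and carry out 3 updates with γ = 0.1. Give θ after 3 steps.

-74.1082729

φ′(θ) = 9θ² - 6θ - 2
Step 1: φ′(-1) = 13; θ₁ = -1 − 0.1·13 = -2.3
Step 2: φ′(-2.3) = 59.41; θ₂ = -2.3 − 0.1·59.41 = -8.241
Step 3: φ′(-8.241) = 658.672729; θ₃ = -8.241 − 0.1·658.672729 = -74.1082729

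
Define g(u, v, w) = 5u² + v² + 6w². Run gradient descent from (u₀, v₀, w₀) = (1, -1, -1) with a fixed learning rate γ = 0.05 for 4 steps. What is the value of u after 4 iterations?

∇g = (10u, 2v, 12w)
(u₁, v₁, w₁) = (1, -1, -1) − 0.05·(10, -2, -12) = (0.5, -0.9, -0.4)
(u₂, v₂, w₂) = (0.5, -0.9, -0.4) − 0.05·(5, -1.8, -4.8) = (0.25, -0.81, -0.16)
(u₃, v₃, w₃) = (0.25, -0.81, -0.16) − 0.05·(2.5, -1.62, -1.92) = (0.125, -0.729, -0.064)
(u₄, v₄, w₄) = (0.125, -0.729, -0.064) − 0.05·(1.25, -1.458, -0.768) = (0.0625, -0.6561, -0.0256)
u = 0.0625

0.0625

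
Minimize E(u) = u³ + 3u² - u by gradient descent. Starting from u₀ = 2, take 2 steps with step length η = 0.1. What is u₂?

E′(u) = 3u² + 6u - 1
Step 1: E′(2) = 23; u₁ = 2 − 0.1·23 = -0.3
Step 2: E′(-0.3) = -2.53; u₂ = -0.3 − 0.1·(-2.53) = -0.047

-0.047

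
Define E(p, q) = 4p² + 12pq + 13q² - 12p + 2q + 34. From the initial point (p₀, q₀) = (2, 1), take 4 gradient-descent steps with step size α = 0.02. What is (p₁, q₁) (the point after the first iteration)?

(1.68, -0.04)

∇E = (8p + 12q - 12, 12p + 26q + 2)
Step 1: at (2, 1), ∇E = (16, 52) → (2, 1) − 0.02·(16, 52) = (1.68, -0.04)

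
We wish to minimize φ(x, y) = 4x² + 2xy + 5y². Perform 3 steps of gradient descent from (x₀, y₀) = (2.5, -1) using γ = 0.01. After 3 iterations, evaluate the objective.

∇φ = (8x + 2y, 2x + 10y)
Step 1: at (2.5, -1), ∇φ = (18, -5) → (2.5, -1) − 0.01·(18, -5) = (2.32, -0.95)
Step 2: at (2.32, -0.95), ∇φ = (16.66, -4.86) → (2.32, -0.95) − 0.01·(16.66, -4.86) = (2.1534, -0.9014)
Step 3: at (2.1534, -0.9014), ∇φ = (15.4244, -4.7072) → (2.1534, -0.9014) − 0.01·(15.4244, -4.7072) = (1.999156, -0.854328)
φ(1.999156, -0.854328) = 16.220010612928

16.220010612928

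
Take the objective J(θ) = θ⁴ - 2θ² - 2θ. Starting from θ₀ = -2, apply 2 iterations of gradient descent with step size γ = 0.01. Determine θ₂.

J′(θ) = 4θ³ - 4θ - 2
Step 1: J′(-2) = -26; θ₁ = -2 − 0.01·(-26) = -1.74
Step 2: J′(-1.74) = -16.112096; θ₂ = -1.74 − 0.01·(-16.112096) = -1.57887904

-1.57887904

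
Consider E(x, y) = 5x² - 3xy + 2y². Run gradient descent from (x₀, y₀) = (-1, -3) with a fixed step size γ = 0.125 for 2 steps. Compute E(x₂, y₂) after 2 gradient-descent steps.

∇E = (10x - 3y, -3x + 4y)
Step 1: at (-1, -3), ∇E = (-1, -9) → (-1, -3) − 0.125·(-1, -9) = (-0.875, -1.875)
Step 2: at (-0.875, -1.875), ∇E = (-3.125, -4.875) → (-0.875, -1.875) − 0.125·(-3.125, -4.875) = (-0.484375, -1.265625)
E(-0.484375, -1.265625) = 2.53759765625

2.53759765625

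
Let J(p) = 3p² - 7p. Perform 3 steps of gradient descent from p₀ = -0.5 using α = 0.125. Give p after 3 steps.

J′(p) = 6p - 7
Step 1: J′(-0.5) = -10; p₁ = -0.5 − 0.125·(-10) = 0.75
Step 2: J′(0.75) = -2.5; p₂ = 0.75 − 0.125·(-2.5) = 1.0625
Step 3: J′(1.0625) = -0.625; p₃ = 1.0625 − 0.125·(-0.625) = 1.140625

1.140625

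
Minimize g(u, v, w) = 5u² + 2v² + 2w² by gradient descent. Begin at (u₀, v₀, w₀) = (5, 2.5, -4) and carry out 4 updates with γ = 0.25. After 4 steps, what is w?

∇g = (10u, 4v, 4w)
(u₁, v₁, w₁) = (5, 2.5, -4) − 0.25·(50, 10, -16) = (-7.5, 0, 0)
(u₂, v₂, w₂) = (-7.5, 0, 0) − 0.25·(-75, 0, 0) = (11.25, 0, 0)
(u₃, v₃, w₃) = (11.25, 0, 0) − 0.25·(112.5, 0, 0) = (-16.875, 0, 0)
(u₄, v₄, w₄) = (-16.875, 0, 0) − 0.25·(-168.75, 0, 0) = (25.3125, 0, 0)
w = 0

0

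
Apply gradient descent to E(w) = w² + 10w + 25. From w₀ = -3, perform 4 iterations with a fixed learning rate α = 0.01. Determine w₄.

E′(w) = 2w + 10
Step 1: E′(-3) = 4; w₁ = -3 − 0.01·4 = -3.04
Step 2: E′(-3.04) = 3.92; w₂ = -3.04 − 0.01·3.92 = -3.0792
Step 3: E′(-3.0792) = 3.8416; w₃ = -3.0792 − 0.01·3.8416 = -3.117616
Step 4: E′(-3.117616) = 3.764768; w₄ = -3.117616 − 0.01·3.764768 = -3.15526368

-3.15526368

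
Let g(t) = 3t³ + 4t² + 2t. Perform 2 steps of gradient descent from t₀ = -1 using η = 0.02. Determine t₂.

g′(t) = 9t² + 8t + 2
t₁ = -1 − 0.02·3 = -1.06
t₂ = -1.06 − 0.02·3.6324 = -1.132648

-1.132648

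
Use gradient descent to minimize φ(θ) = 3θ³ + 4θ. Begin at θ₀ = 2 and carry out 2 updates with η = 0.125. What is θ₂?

φ′(θ) = 9θ² + 4
θ₁ = 2 − 0.125·40 = -3
θ₂ = -3 − 0.125·85 = -13.625

-13.625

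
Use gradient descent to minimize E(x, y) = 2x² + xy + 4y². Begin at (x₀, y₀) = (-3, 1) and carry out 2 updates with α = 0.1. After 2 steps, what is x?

∇E = (4x + y, x + 8y)
Step 1: at (-3, 1), ∇E = (-11, 5) → (-3, 1) − 0.1·(-11, 5) = (-1.9, 0.5)
Step 2: at (-1.9, 0.5), ∇E = (-7.1, 2.1) → (-1.9, 0.5) − 0.1·(-7.1, 2.1) = (-1.19, 0.29)
x = -1.19

-1.19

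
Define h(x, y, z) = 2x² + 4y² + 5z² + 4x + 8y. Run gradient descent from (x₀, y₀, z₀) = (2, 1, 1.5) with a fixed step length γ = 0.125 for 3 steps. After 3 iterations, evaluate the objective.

-5.71600341796875

∇h = (4x + 4, 8y + 8, 10z)
(x₁, y₁, z₁) = (2, 1, 1.5) − 0.125·(12, 16, 15) = (0.5, -1, -0.375)
(x₂, y₂, z₂) = (0.5, -1, -0.375) − 0.125·(6, 0, -3.75) = (-0.25, -1, 0.09375)
(x₃, y₃, z₃) = (-0.25, -1, 0.09375) − 0.125·(3, 0, 0.9375) = (-0.625, -1, -0.0234375)
h(-0.625, -1, -0.0234375) = -5.71600341796875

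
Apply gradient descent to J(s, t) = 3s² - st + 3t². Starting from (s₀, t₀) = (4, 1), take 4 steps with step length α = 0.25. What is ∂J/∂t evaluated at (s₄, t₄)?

∇J = (6s - t, -s + 6t)
Step 1: at (4, 1), ∇J = (23, 2) → (4, 1) − 0.25·(23, 2) = (-1.75, 0.5)
Step 2: at (-1.75, 0.5), ∇J = (-11, 4.75) → (-1.75, 0.5) − 0.25·(-11, 4.75) = (1, -0.6875)
Step 3: at (1, -0.6875), ∇J = (6.6875, -5.125) → (1, -0.6875) − 0.25·(6.6875, -5.125) = (-0.671875, 0.59375)
Step 4: at (-0.671875, 0.59375), ∇J = (-4.625, 4.234375) → (-0.671875, 0.59375) − 0.25·(-4.625, 4.234375) = (0.484375, -0.46484375)
∂J/∂t at (0.484375, -0.46484375) = -3.2734375

-3.2734375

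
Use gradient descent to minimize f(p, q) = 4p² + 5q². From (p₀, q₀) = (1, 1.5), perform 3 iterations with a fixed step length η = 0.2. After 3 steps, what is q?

-1.5

∇f = (8p, 10q)
Step 1: at (1, 1.5), ∇f = (8, 15) → (1, 1.5) − 0.2·(8, 15) = (-0.6, -1.5)
Step 2: at (-0.6, -1.5), ∇f = (-4.8, -15) → (-0.6, -1.5) − 0.2·(-4.8, -15) = (0.36, 1.5)
Step 3: at (0.36, 1.5), ∇f = (2.88, 15) → (0.36, 1.5) − 0.2·(2.88, 15) = (-0.216, -1.5)
q = -1.5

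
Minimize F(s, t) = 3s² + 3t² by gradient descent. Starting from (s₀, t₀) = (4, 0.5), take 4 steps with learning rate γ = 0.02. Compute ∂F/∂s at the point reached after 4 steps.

∇F = (6s, 6t)
(s₁, t₁) = (4, 0.5) − 0.02·(24, 3) = (3.52, 0.44)
(s₂, t₂) = (3.52, 0.44) − 0.02·(21.12, 2.64) = (3.0976, 0.3872)
(s₃, t₃) = (3.0976, 0.3872) − 0.02·(18.5856, 2.3232) = (2.725888, 0.340736)
(s₄, t₄) = (2.725888, 0.340736) − 0.02·(16.355328, 2.044416) = (2.39878144, 0.29984768)
∂F/∂s at (2.39878144, 0.29984768) = 14.39268864

14.39268864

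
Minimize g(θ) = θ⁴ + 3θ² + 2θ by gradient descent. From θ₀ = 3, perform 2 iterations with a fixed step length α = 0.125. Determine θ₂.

1095

g′(θ) = 4θ³ + 6θ + 2
Step 1: g′(3) = 128; θ₁ = 3 − 0.125·128 = -13
Step 2: g′(-13) = -8864; θ₂ = -13 − 0.125·(-8864) = 1095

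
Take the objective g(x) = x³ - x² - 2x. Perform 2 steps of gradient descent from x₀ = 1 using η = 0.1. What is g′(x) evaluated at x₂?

-0.298053

g′(x) = 3x² - 2x - 2
x₁ = 1 − 0.1·(-1) = 1.1
x₂ = 1.1 − 0.1·(-0.57) = 1.157
g′(x) at (1.157) = -0.298053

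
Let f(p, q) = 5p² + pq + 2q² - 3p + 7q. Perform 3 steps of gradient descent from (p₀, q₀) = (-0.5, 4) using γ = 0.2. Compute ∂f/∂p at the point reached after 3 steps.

∇f = (10p + q - 3, p + 4q + 7)
(p₁, q₁) = (-0.5, 4) − 0.2·(-4, 22.5) = (0.3, -0.5)
(p₂, q₂) = (0.3, -0.5) − 0.2·(-0.5, 5.3) = (0.4, -1.56)
(p₃, q₃) = (0.4, -1.56) − 0.2·(-0.56, 1.16) = (0.512, -1.792)
∂f/∂p at (0.512, -1.792) = 0.328

0.328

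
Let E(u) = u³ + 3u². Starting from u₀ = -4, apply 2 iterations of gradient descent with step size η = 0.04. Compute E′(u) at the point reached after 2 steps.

E′(u) = 3u² + 6u
u₁ = -4 − 0.04·24 = -4.96
u₂ = -4.96 − 0.04·44.0448 = -6.721792
E′(u) at (-6.721792) = 95.216711073792

95.216711073792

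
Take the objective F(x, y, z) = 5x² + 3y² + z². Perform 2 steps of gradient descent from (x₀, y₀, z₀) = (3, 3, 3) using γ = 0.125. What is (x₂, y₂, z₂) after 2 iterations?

(0.1875, 0.1875, 1.6875)

∇F = (10x, 6y, 2z)
Step 1: at (3, 3, 3), ∇F = (30, 18, 6) → (3, 3, 3) − 0.125·(30, 18, 6) = (-0.75, 0.75, 2.25)
Step 2: at (-0.75, 0.75, 2.25), ∇F = (-7.5, 4.5, 4.5) → (-0.75, 0.75, 2.25) − 0.125·(-7.5, 4.5, 4.5) = (0.1875, 0.1875, 1.6875)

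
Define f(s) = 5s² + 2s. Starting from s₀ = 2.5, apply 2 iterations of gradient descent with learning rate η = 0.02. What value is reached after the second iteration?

f′(s) = 10s + 2
Step 1: f′(2.5) = 27; s₁ = 2.5 − 0.02·27 = 1.96
Step 2: f′(1.96) = 21.6; s₂ = 1.96 − 0.02·21.6 = 1.528

1.528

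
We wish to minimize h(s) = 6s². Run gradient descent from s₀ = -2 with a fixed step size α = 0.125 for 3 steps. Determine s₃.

0.25

h′(s) = 12s
s₁ = -2 − 0.125·(-24) = 1
s₂ = 1 − 0.125·12 = -0.5
s₃ = -0.5 − 0.125·(-6) = 0.25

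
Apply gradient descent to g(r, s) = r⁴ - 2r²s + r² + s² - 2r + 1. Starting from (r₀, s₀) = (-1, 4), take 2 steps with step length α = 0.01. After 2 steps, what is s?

∇g = (4r³ - 4rs + 2r - 2, -2r² + 2s)
Step 1: at (-1, 4), ∇g = (8, 6) → (-1, 4) − 0.01·(8, 6) = (-1.08, 3.94)
Step 2: at (-1.08, 3.94), ∇g = (7.821952, 5.5472) → (-1.08, 3.94) − 0.01·(7.821952, 5.5472) = (-1.15821952, 3.884528)
s = 3.884528

3.884528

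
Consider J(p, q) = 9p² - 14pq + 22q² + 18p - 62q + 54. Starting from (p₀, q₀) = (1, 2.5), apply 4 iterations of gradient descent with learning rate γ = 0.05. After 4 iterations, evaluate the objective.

∇J = (18p - 14q + 18, -14p + 44q - 62)
Step 1: at (1, 2.5), ∇J = (1, 34) → (1, 2.5) − 0.05·(1, 34) = (0.95, 0.8)
Step 2: at (0.95, 0.8), ∇J = (23.9, -40.1) → (0.95, 0.8) − 0.05·(23.9, -40.1) = (-0.245, 2.805)
Step 3: at (-0.245, 2.805), ∇J = (-25.68, 64.85) → (-0.245, 2.805) − 0.05·(-25.68, 64.85) = (1.039, -0.4375)
Step 4: at (1.039, -0.4375), ∇J = (42.827, -95.796) → (1.039, -0.4375) − 0.05·(42.827, -95.796) = (-1.10235, 4.3523)
J(-1.10235, 4.3523) = 259.1556267525

259.1556267525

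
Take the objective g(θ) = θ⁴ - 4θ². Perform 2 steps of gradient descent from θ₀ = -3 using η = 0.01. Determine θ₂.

g′(θ) = 4θ³ - 8θ
Step 1: g′(-3) = -84; θ₁ = -3 − 0.01·(-84) = -2.16
Step 2: g′(-2.16) = -23.030784; θ₂ = -2.16 − 0.01·(-23.030784) = -1.92969216

-1.92969216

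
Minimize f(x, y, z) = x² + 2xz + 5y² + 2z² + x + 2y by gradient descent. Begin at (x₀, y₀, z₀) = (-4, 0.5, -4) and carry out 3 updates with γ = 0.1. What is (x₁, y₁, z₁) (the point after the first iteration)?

∇f = (2x + 2z + 1, 10y + 2, 2x + 4z)
Step 1: at (-4, 0.5, -4), ∇f = (-15, 7, -24) → (-4, 0.5, -4) − 0.1·(-15, 7, -24) = (-2.5, -0.2, -1.6)

(-2.5, -0.2, -1.6)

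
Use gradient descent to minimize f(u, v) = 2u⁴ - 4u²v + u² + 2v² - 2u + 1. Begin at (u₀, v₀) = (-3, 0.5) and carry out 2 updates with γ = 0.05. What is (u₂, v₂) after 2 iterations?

∇f = (8u³ - 8uv + 2u - 2, -4u² + 4v)
(u₁, v₁) = (-3, 0.5) − 0.05·(-212, -34) = (7.6, 2.2)
(u₂, v₂) = (7.6, 2.2) − 0.05·(3391.248, -222.24) = (-161.9624, 13.312)

(-161.9624, 13.312)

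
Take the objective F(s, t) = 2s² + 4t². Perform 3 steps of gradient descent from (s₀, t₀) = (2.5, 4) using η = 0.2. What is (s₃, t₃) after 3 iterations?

(0.02, -0.864)

∇F = (4s, 8t)
Step 1: at (2.5, 4), ∇F = (10, 32) → (2.5, 4) − 0.2·(10, 32) = (0.5, -2.4)
Step 2: at (0.5, -2.4), ∇F = (2, -19.2) → (0.5, -2.4) − 0.2·(2, -19.2) = (0.1, 1.44)
Step 3: at (0.1, 1.44), ∇F = (0.4, 11.52) → (0.1, 1.44) − 0.2·(0.4, 11.52) = (0.02, -0.864)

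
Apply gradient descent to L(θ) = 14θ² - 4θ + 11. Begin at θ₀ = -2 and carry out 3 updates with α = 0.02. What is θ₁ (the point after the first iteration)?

L′(θ) = 28θ - 4
θ₁ = -2 − 0.02·(-60) = -0.8

-0.8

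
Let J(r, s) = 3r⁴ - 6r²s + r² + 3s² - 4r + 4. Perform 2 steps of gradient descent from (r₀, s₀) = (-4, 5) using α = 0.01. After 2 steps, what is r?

2.0336

∇J = (12r³ - 12rs + 2r - 4, -6r² + 6s)
Step 1: at (-4, 5), ∇J = (-540, -66) → (-4, 5) − 0.01·(-540, -66) = (1.4, 5.66)
Step 2: at (1.4, 5.66), ∇J = (-63.36, 22.2) → (1.4, 5.66) − 0.01·(-63.36, 22.2) = (2.0336, 5.438)
r = 2.0336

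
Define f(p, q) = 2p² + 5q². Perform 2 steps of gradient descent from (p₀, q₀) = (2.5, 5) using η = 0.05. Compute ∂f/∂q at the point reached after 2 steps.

12.5

∇f = (4p, 10q)
Step 1: at (2.5, 5), ∇f = (10, 50) → (2.5, 5) − 0.05·(10, 50) = (2, 2.5)
Step 2: at (2, 2.5), ∇f = (8, 25) → (2, 2.5) − 0.05·(8, 25) = (1.6, 1.25)
∂f/∂q at (1.6, 1.25) = 12.5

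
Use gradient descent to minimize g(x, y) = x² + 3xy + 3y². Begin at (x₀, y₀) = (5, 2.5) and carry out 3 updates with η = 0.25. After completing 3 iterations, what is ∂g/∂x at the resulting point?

∇g = (2x + 3y, 3x + 6y)
Step 1: at (5, 2.5), ∇g = (17.5, 30) → (5, 2.5) − 0.25·(17.5, 30) = (0.625, -5)
Step 2: at (0.625, -5), ∇g = (-13.75, -28.125) → (0.625, -5) − 0.25·(-13.75, -28.125) = (4.0625, 2.03125)
Step 3: at (4.0625, 2.03125), ∇g = (14.21875, 24.375) → (4.0625, 2.03125) − 0.25·(14.21875, 24.375) = (0.5078125, -4.0625)
∂g/∂x at (0.5078125, -4.0625) = -11.171875

-11.171875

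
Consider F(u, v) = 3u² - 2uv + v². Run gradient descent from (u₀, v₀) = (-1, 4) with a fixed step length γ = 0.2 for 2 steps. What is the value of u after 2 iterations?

0.44

∇F = (6u - 2v, -2u + 2v)
Step 1: at (-1, 4), ∇F = (-14, 10) → (-1, 4) − 0.2·(-14, 10) = (1.8, 2)
Step 2: at (1.8, 2), ∇F = (6.8, 0.4) → (1.8, 2) − 0.2·(6.8, 0.4) = (0.44, 1.92)
u = 0.44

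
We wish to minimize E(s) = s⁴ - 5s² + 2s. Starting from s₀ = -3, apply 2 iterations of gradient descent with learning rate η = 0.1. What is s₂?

E′(s) = 4s³ - 10s + 2
Step 1: E′(-3) = -76; s₁ = -3 − 0.1·(-76) = 4.6
Step 2: E′(4.6) = 345.344; s₂ = 4.6 − 0.1·345.344 = -29.9344

-29.9344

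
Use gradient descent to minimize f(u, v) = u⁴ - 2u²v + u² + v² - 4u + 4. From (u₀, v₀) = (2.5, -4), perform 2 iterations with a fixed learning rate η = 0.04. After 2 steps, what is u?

∇f = (4u³ - 4uv + 2u - 4, -2u² + 2v)
Step 1: at (2.5, -4), ∇f = (103.5, -20.5) → (2.5, -4) − 0.04·(103.5, -20.5) = (-1.64, -3.18)
Step 2: at (-1.64, -3.18), ∇f = (-45.784576, -11.7392) → (-1.64, -3.18) − 0.04·(-45.784576, -11.7392) = (0.19138304, -2.710432)
u = 0.19138304

0.19138304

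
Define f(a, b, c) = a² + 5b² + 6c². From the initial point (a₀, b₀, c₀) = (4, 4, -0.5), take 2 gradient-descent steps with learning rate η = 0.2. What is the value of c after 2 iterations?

-0.98

∇f = (2a, 10b, 12c)
Step 1: at (4, 4, -0.5), ∇f = (8, 40, -6) → (4, 4, -0.5) − 0.2·(8, 40, -6) = (2.4, -4, 0.7)
Step 2: at (2.4, -4, 0.7), ∇f = (4.8, -40, 8.4) → (2.4, -4, 0.7) − 0.2·(4.8, -40, 8.4) = (1.44, 4, -0.98)
c = -0.98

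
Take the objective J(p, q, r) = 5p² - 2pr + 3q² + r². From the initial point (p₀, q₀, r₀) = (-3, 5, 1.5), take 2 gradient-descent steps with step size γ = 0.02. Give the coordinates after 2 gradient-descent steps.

(-1.8192, 3.872, 1.1736)

∇J = (10p - 2r, 6q, -2p + 2r)
(p₁, q₁, r₁) = (-3, 5, 1.5) − 0.02·(-33, 30, 9) = (-2.34, 4.4, 1.32)
(p₂, q₂, r₂) = (-2.34, 4.4, 1.32) − 0.02·(-26.04, 26.4, 7.32) = (-1.8192, 3.872, 1.1736)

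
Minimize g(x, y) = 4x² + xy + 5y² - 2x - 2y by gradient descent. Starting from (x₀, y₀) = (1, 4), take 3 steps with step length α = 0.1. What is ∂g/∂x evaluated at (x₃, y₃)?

∇g = (8x + y - 2, x + 10y - 2)
Step 1: at (1, 4), ∇g = (10, 39) → (1, 4) − 0.1·(10, 39) = (0, 0.1)
Step 2: at (0, 0.1), ∇g = (-1.9, -1) → (0, 0.1) − 0.1·(-1.9, -1) = (0.19, 0.2)
Step 3: at (0.19, 0.2), ∇g = (-0.28, 0.19) → (0.19, 0.2) − 0.1·(-0.28, 0.19) = (0.218, 0.181)
∂g/∂x at (0.218, 0.181) = -0.075

-0.075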